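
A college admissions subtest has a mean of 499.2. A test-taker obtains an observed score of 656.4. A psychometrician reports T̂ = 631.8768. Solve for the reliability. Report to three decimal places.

T̂ = ρX + (1 − ρ)μ  ⇒  T̂ − μ = ρ(X − μ)
ρ = (T̂ − μ)/(X − μ) = (631.8768 − 499.2) / (656.4 − 499.2) = 132.6768 / 157.2 = 0.84400

0.844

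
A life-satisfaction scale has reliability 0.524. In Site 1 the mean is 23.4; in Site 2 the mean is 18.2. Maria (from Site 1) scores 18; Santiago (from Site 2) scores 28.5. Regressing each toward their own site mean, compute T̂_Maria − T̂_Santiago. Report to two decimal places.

-3.03

T̂_Maria = 0.524(18) + 0.476(23.4) = 20.5704
T̂_Santiago = 0.524(28.5) + 0.476(18.2) = 23.5972
Difference = 20.5704 − 23.5972 = -3.0268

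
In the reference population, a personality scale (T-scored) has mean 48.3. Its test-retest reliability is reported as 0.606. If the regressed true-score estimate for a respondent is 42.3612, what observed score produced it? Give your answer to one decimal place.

T̂ = ρX + (1 − ρ)μ  ⇒  X = (T̂ − (1 − ρ)μ) / ρ
X = (42.3612 − 0.394 × 48.3) / 0.606 = (42.3612 − 19.0302) / 0.606 = 23.3310 / 0.606 = 38.500

38.5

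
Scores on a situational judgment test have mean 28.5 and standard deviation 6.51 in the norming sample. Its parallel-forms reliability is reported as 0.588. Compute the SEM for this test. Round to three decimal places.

4.179

SEM = SD · √(1 − ρ) = 6.51 × √0.412 = 6.51 × 0.6419 = 4.1786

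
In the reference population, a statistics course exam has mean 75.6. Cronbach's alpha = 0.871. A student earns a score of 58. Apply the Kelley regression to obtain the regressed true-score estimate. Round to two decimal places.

Kelley's formula gives T̂ = 0.871·58 + 0.129·75.6 = 50.518 + 9.7524 = 60.270.

60.27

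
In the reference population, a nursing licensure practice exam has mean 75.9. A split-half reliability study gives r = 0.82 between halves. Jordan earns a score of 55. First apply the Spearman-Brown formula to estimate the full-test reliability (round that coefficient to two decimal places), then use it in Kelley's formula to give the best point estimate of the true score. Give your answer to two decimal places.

57.09

Spearman-Brown: ρ = 2r/(1 + r) = 2(0.82)/(1 + 0.82) = 1.640/1.82 = 0.9011 → 0.90
Weight the observed score by reliability and the mean by (1 − reliability): T̂ = 0.90·55 + 0.10·75.9 = 49.50 + 7.590 = 57.090.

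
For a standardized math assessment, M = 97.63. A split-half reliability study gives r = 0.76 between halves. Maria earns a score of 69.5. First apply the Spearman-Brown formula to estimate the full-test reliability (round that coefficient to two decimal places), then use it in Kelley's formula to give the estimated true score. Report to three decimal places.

73.438

Spearman-Brown: ρ = 2r/(1 + r) = 2(0.76)/(1 + 0.76) = 1.520/1.76 = 0.8636 → 0.86
T̂ = ρX + (1 − ρ)μ
  = 0.86 × 69.5 + 0.14 × 97.63
  = 59.770 + 13.6682
  = 73.4382
  ≈ 73.438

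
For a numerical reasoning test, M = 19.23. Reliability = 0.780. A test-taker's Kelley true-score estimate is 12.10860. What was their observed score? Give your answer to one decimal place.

10.1

T̂ = ρX + (1 − ρ)μ  ⇒  X = (T̂ − (1 − ρ)μ) / ρ
X = (12.10860 − 0.220 × 19.23) / 0.780 = (12.10860 − 4.23060) / 0.780 = 7.87800 / 0.780 = 10.100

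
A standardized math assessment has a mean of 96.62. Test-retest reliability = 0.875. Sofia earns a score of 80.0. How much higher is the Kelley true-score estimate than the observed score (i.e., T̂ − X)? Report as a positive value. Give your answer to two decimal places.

Regress the observed score toward the mean by the unreliability: T̂ = 0.875·80.0 + 0.125·96.62 = 70.0000 + 12.07750 = 82.0775.
T̂ − X = 82.078 − 80.0 = 2.078 → 2.08

2.08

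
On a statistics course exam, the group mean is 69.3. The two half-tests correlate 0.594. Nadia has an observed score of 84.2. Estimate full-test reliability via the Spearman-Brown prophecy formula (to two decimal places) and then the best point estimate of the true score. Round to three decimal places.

Spearman-Brown: ρ = 2r/(1 + r) = 2(0.594)/(1 + 0.594) = 1.1880/1.594 = 0.7453 → 0.75
T̂ = 0.75(84.2) + 0.25(69.3) = 63.150 + 17.325 = 80.4750 → 80.475

80.475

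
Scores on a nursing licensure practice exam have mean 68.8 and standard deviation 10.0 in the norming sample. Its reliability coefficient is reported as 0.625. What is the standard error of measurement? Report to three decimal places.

6.124

SEM = SD · √(1 − ρ) = 10.0 × √0.375 = 10.0 × 0.6124 = 6.1237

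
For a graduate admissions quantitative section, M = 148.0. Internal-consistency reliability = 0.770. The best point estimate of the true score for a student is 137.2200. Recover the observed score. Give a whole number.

134

T̂ = ρX + (1 − ρ)μ  ⇒  X = (T̂ − (1 − ρ)μ) / ρ
X = (137.2200 − 0.230 × 148.0) / 0.770 = (137.2200 − 34.0400) / 0.770 = 103.1800 / 0.770 = 134.00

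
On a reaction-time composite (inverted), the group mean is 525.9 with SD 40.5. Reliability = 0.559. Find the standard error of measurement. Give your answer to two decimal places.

26.90

SEM = SD · √(1 − ρ) = 40.5 × √0.441 = 40.5 × 0.6641 = 26.895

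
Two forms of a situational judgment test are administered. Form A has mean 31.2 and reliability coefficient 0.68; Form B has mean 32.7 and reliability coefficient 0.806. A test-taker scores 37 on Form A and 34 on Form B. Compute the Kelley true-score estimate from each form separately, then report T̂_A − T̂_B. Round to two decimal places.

T̂_A = 0.68(37) + 0.32(31.2) = 35.1440
T̂_B = 0.806(34) + 0.194(32.7) = 33.7478
T̂_A − T̂_B = 1.3962

1.40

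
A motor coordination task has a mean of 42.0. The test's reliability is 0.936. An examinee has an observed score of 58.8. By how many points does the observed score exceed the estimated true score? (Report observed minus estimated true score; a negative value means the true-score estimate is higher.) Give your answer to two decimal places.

1.08

T̂ = 0.936(58.8) + 0.064(42.0) = 55.0368 + 2.6880 = 57.7248 → 57.725
X − T̂ = 58.8 − 57.725 = 1.075 → 1.08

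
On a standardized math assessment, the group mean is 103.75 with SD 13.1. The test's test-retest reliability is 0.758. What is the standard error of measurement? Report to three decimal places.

SEM = SD · √(1 − ρ) = 13.1 × √0.242 = 13.1 × 0.4919 = 6.4443

6.444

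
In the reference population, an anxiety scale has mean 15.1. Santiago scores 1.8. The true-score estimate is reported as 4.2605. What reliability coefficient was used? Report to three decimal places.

0.815

T̂ = ρX + (1 − ρ)μ  ⇒  T̂ − μ = ρ(X − μ)
ρ = (T̂ − μ)/(X − μ) = (4.2605 − 15.1) / (1.8 − 15.1) = -10.8395 / -13.3 = 0.81500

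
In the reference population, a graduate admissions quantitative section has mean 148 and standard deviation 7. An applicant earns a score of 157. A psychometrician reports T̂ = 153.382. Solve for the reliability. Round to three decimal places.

T̂ = ρX + (1 − ρ)μ  ⇒  T̂ − μ = ρ(X − μ)
ρ = (T̂ − μ)/(X − μ) = (153.382 − 148) / (157 − 148) = 5.382 / 9.0 = 0.59800

0.598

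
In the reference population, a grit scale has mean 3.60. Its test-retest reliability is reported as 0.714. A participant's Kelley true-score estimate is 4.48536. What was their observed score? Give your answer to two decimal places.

4.84

T̂ = ρX + (1 − ρ)μ  ⇒  X = (T̂ − (1 − ρ)μ) / ρ
X = (4.48536 − 0.286 × 3.60) / 0.714 = (4.48536 − 1.02960) / 0.714 = 3.45576 / 0.714 = 4.8400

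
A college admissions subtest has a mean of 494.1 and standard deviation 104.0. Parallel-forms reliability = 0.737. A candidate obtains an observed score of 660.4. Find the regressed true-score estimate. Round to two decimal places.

616.66

T̂ = ρX + (1 − ρ)μ
  = 0.737 × 660.4 + 0.263 × 494.1
  = 486.7148 + 129.9483
  = 616.663
  ≈ 616.66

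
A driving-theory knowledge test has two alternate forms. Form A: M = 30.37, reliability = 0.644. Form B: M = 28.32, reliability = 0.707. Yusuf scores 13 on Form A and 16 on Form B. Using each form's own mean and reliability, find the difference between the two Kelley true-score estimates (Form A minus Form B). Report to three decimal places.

-0.426

T̂_A = 0.644(13) + 0.356(30.37) = 19.18372
T̂_B = 0.707(16) + 0.293(28.32) = 19.60976
T̂_A − T̂_B = -0.42604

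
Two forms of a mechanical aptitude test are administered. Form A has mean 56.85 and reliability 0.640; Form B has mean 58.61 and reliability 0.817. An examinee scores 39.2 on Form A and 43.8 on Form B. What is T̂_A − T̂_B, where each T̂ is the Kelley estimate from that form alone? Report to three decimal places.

-0.956

T̂_A = 0.640(39.2) + 0.360(56.85) = 45.55400
T̂_B = 0.817(43.8) + 0.183(58.61) = 46.51023
T̂_A − T̂_B = -0.95623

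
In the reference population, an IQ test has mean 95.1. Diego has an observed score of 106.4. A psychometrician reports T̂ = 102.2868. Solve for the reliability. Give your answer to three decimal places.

T̂ = ρX + (1 − ρ)μ  ⇒  T̂ − μ = ρ(X − μ)
ρ = (T̂ − μ)/(X − μ) = (102.2868 − 95.1) / (106.4 − 95.1) = 7.1868 / 11.3 = 0.63600

0.636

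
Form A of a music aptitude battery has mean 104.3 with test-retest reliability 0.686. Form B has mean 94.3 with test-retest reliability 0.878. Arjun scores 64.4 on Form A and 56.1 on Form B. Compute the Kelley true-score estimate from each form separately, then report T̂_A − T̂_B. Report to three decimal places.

16.168

T̂_A = 0.686(64.4) + 0.314(104.3) = 76.92860
T̂_B = 0.878(56.1) + 0.122(94.3) = 60.76040
T̂_A − T̂_B = 16.16820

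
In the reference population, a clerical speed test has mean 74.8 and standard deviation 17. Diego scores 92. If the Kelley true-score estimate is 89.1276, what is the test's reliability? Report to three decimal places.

T̂ = ρX + (1 − ρ)μ  ⇒  T̂ − μ = ρ(X − μ)
ρ = (T̂ − μ)/(X − μ) = (89.1276 − 74.8) / (92 − 74.8) = 14.3276 / 17.2 = 0.83300

0.833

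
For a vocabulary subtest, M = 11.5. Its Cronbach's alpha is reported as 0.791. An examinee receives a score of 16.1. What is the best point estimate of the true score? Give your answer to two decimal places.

Kelley's formula gives T̂ = 0.791·16.1 + 0.209·11.5 = 12.7351 + 2.4035 = 15.139.

15.14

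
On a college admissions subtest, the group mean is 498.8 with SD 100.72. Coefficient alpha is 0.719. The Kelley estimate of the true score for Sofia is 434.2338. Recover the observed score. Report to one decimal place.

T̂ = ρX + (1 − ρ)μ  ⇒  X = (T̂ − (1 − ρ)μ) / ρ
X = (434.2338 − 0.281 × 498.8) / 0.719 = (434.2338 − 140.1628) / 0.719 = 294.0710 / 0.719 = 409.000

409.0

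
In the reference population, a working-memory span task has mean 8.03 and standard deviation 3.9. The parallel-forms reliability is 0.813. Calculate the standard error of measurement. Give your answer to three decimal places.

1.686

SEM = SD · √(1 − ρ) = 3.9 × √0.187 = 3.9 × 0.4324 = 1.6865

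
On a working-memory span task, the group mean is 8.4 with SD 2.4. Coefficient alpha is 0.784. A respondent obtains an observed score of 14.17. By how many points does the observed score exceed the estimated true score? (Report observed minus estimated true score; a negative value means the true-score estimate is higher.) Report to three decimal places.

T̂ = ρX + (1 − ρ)μ
  = 0.784 × 14.17 + 0.216 × 8.4
  = 11.10928 + 1.8144
  = 12.92368
  ≈ 12.9237
X − T̂ = 14.17 − 12.9237 = 1.2463 → 1.246

1.246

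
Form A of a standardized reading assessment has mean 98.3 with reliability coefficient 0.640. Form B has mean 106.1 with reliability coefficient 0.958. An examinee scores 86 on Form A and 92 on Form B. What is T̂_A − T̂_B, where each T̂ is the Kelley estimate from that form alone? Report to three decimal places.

T̂_A = 0.640(86) + 0.360(98.3) = 90.42800
T̂_B = 0.958(92) + 0.042(106.1) = 92.59220
T̂_A − T̂_B = -2.16420

-2.164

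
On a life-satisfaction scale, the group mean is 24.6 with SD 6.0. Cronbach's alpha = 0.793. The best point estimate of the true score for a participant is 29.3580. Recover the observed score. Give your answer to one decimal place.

30.6

T̂ = ρX + (1 − ρ)μ  ⇒  X = (T̂ − (1 − ρ)μ) / ρ
X = (29.3580 − 0.207 × 24.6) / 0.793 = (29.3580 − 5.0922) / 0.793 = 24.2658 / 0.793 = 30.600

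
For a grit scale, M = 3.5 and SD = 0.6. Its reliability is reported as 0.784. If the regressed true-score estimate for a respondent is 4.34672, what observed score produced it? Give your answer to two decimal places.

4.58

T̂ = ρX + (1 − ρ)μ  ⇒  X = (T̂ − (1 − ρ)μ) / ρ
X = (4.34672 − 0.216 × 3.5) / 0.784 = (4.34672 − 0.7560) / 0.784 = 3.59072 / 0.784 = 4.5800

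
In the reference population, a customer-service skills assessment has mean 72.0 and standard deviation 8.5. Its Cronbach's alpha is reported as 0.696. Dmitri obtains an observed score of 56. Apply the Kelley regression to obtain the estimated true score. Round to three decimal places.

60.864

T̂ = 0.696(56) + 0.304(72.0) = 38.976 + 21.8880 = 60.8640 → 60.864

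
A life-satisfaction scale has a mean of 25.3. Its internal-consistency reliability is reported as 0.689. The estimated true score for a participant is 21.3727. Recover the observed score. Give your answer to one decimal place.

T̂ = ρX + (1 − ρ)μ  ⇒  X = (T̂ − (1 − ρ)μ) / ρ
X = (21.3727 − 0.311 × 25.3) / 0.689 = (21.3727 − 7.8683) / 0.689 = 13.5044 / 0.689 = 19.600

19.6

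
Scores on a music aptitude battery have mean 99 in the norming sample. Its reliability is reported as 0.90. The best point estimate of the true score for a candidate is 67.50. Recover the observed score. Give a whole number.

64

T̂ = ρX + (1 − ρ)μ  ⇒  X = (T̂ − (1 − ρ)μ) / ρ
X = (67.50 − 0.10 × 99) / 0.90 = (67.50 − 9.90) / 0.90 = 57.60 / 0.90 = 64.00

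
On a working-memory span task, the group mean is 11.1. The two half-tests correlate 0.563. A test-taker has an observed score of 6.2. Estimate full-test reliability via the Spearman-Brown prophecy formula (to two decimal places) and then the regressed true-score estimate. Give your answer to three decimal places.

Spearman-Brown: ρ = 2r/(1 + r) = 2(0.563)/(1 + 0.563) = 1.1260/1.563 = 0.7204 → 0.72
Weight the observed score by reliability and the mean by (1 − reliability): T̂ = 0.72·6.2 + 0.28·11.1 = 4.464 + 3.108 = 7.5720.

7.572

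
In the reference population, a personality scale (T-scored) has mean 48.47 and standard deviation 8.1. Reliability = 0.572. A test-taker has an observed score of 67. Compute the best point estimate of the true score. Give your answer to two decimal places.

59.07

Regress the observed score toward the mean by the unreliability: T̂ = 0.572·67 + 0.428·48.47 = 38.324 + 20.74516 = 59.069.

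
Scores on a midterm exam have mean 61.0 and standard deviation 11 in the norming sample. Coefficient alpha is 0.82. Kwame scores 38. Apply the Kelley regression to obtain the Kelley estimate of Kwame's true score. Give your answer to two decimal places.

42.14

Kelley's formula gives T̂ = 0.82·38 + 0.18·61.0 = 31.16 + 10.980 = 42.140.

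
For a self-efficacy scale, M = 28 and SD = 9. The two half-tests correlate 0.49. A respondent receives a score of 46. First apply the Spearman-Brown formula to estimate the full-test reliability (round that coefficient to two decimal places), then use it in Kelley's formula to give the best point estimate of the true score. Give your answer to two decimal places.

39.88

Spearman-Brown: ρ = 2r/(1 + r) = 2(0.49)/(1 + 0.49) = 0.980/1.49 = 0.6577 → 0.66
T̂ = ρX + (1 − ρ)μ
  = 0.66 × 46 + 0.34 × 28
  = 30.36 + 9.52
  = 39.880
  ≈ 39.88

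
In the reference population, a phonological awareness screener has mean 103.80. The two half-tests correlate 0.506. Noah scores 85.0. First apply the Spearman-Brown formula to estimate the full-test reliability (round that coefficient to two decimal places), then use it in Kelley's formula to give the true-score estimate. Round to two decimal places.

91.20

Spearman-Brown: ρ = 2r/(1 + r) = 2(0.506)/(1 + 0.506) = 1.0120/1.506 = 0.6720 → 0.67
T̂ = ρX + (1 − ρ)μ
  = 0.67 × 85.0 + 0.33 × 103.80
  = 56.950 + 34.2540
  = 91.204
  ≈ 91.20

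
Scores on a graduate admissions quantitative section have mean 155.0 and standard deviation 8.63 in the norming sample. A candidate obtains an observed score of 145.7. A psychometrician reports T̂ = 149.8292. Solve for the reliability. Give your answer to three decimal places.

0.556

T̂ = ρX + (1 − ρ)μ  ⇒  T̂ − μ = ρ(X − μ)
ρ = (T̂ − μ)/(X − μ) = (149.8292 − 155.0) / (145.7 − 155.0) = -5.1708 / -9.3 = 0.55600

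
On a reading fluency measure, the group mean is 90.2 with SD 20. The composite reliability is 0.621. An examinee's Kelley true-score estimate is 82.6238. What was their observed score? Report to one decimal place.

T̂ = ρX + (1 − ρ)μ  ⇒  X = (T̂ − (1 − ρ)μ) / ρ
X = (82.6238 − 0.379 × 90.2) / 0.621 = (82.6238 − 34.1858) / 0.621 = 48.4380 / 0.621 = 78.000

78.0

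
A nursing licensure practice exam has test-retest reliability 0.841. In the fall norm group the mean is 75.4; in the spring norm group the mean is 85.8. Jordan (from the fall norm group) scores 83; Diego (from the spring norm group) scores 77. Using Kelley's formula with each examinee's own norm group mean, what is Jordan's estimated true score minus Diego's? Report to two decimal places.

T̂_Jordan = 0.841(83) + 0.159(75.4) = 81.7916
T̂_Diego = 0.841(77) + 0.159(85.8) = 78.3992
Difference = 81.7916 − 78.3992 = 3.3924

3.39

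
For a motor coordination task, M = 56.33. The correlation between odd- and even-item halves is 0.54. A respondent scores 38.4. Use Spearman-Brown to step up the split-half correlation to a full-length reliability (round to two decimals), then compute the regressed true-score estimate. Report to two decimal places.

43.78

Spearman-Brown: ρ = 2r/(1 + r) = 2(0.54)/(1 + 0.54) = 1.080/1.54 = 0.7013 → 0.70
T̂ = ρX + (1 − ρ)μ
  = 0.70 × 38.4 + 0.30 × 56.33
  = 26.880 + 16.8990
  = 43.779
  ≈ 43.78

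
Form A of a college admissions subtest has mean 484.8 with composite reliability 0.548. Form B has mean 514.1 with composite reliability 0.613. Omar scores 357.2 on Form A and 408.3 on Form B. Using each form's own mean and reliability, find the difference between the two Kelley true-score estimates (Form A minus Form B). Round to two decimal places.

T̂_A = 0.548(357.2) + 0.452(484.8) = 414.8752
T̂_B = 0.613(408.3) + 0.387(514.1) = 449.2446
T̂_A − T̂_B = -34.3694

-34.37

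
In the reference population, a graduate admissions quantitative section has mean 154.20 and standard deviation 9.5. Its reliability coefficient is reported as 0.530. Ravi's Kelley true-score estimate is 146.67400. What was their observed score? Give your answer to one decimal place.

T̂ = ρX + (1 − ρ)μ  ⇒  X = (T̂ − (1 − ρ)μ) / ρ
X = (146.67400 − 0.470 × 154.20) / 0.530 = (146.67400 − 72.47400) / 0.530 = 74.20000 / 0.530 = 140.000

140.0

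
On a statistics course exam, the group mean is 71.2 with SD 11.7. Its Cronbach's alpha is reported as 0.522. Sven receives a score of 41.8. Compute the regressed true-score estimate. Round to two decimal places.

T̂ = ρX + (1 − ρ)μ
  = 0.522 × 41.8 + 0.478 × 71.2
  = 21.8196 + 34.0336
  = 55.853
  ≈ 55.85

55.85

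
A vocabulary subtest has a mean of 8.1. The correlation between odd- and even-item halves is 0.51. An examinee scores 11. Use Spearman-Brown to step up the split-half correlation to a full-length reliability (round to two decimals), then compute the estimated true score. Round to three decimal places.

10.072

Spearman-Brown: ρ = 2r/(1 + r) = 2(0.51)/(1 + 0.51) = 1.020/1.51 = 0.6755 → 0.68
T̂ = 0.68(11) + 0.32(8.1) = 7.48 + 2.592 = 10.0720 → 10.072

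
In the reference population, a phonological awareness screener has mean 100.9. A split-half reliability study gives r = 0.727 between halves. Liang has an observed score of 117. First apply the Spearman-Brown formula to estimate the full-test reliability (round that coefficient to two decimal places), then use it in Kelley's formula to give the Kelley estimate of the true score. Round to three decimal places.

Spearman-Brown: ρ = 2r/(1 + r) = 2(0.727)/(1 + 0.727) = 1.4540/1.727 = 0.8419 → 0.84
T̂ = 0.84(117) + 0.16(100.9) = 98.28 + 16.144 = 114.4240 → 114.424

114.424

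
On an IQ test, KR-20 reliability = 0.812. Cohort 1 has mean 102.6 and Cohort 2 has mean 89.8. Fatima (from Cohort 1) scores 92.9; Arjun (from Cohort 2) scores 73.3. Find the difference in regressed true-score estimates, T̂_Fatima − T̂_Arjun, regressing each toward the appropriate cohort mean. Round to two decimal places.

T̂_Fatima = 0.812(92.9) + 0.188(102.6) = 94.7236
T̂_Arjun = 0.812(73.3) + 0.188(89.8) = 76.4020
Difference = 94.7236 − 76.4020 = 18.3216

18.32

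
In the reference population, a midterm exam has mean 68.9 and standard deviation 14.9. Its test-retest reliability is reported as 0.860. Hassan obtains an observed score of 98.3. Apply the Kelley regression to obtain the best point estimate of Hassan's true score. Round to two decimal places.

94.18

Kelley's formula gives T̂ = 0.860·98.3 + 0.140·68.9 = 84.5380 + 9.6460 = 94.184.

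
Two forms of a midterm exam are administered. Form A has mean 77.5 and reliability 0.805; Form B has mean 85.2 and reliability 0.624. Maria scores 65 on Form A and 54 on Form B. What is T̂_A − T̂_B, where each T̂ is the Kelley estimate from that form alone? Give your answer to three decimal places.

T̂_A = 0.805(65) + 0.195(77.5) = 67.43750
T̂_B = 0.624(54) + 0.376(85.2) = 65.73120
T̂_A − T̂_B = 1.70630

1.706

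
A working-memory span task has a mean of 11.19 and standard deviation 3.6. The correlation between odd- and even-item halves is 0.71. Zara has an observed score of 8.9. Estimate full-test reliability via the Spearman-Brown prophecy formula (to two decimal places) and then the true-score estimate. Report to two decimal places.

9.29

Spearman-Brown: ρ = 2r/(1 + r) = 2(0.71)/(1 + 0.71) = 1.420/1.71 = 0.8304 → 0.83
T̂ = 0.83(8.9) + 0.17(11.19) = 7.387 + 1.9023 = 9.289 → 9.29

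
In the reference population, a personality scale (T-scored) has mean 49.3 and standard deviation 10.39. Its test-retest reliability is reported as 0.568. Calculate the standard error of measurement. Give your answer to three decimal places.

SEM = SD · √(1 − ρ) = 10.39 × √0.432 = 10.39 × 0.6573 = 6.8290

6.829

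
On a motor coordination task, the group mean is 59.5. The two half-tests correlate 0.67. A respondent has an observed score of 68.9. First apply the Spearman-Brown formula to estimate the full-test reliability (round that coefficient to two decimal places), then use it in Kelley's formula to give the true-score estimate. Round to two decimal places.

Spearman-Brown: ρ = 2r/(1 + r) = 2(0.67)/(1 + 0.67) = 1.340/1.67 = 0.8024 → 0.80
T̂ = ρX + (1 − ρ)μ
  = 0.80 × 68.9 + 0.20 × 59.5
  = 55.120 + 11.900
  = 67.020
  ≈ 67.02

67.02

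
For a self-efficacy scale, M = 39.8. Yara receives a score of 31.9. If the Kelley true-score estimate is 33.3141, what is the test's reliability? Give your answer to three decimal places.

0.821

T̂ = ρX + (1 − ρ)μ  ⇒  T̂ − μ = ρ(X − μ)
ρ = (T̂ − μ)/(X − μ) = (33.3141 − 39.8) / (31.9 − 39.8) = -6.4859 / -7.9 = 0.82100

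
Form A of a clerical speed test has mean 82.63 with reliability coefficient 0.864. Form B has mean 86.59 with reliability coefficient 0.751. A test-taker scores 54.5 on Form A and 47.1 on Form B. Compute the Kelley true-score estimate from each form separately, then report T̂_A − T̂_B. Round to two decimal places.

1.39

T̂_A = 0.864(54.5) + 0.136(82.63) = 58.3257
T̂_B = 0.751(47.1) + 0.249(86.59) = 56.9330
T̂_A − T̂_B = 1.3927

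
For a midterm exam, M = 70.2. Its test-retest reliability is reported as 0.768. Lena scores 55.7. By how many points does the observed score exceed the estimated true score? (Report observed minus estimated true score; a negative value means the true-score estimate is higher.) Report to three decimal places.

-3.364

Weight the observed score by reliability and the mean by (1 − reliability): T̂ = 0.768·55.7 + 0.232·70.2 = 42.7776 + 16.2864 = 59.06400.
X − T̂ = 55.7 − 59.0640 = -3.3640 → -3.364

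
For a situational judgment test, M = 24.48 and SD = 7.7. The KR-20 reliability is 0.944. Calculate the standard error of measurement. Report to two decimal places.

1.82

SEM = SD · √(1 − ρ) = 7.7 × √0.056 = 7.7 × 0.2366 = 1.822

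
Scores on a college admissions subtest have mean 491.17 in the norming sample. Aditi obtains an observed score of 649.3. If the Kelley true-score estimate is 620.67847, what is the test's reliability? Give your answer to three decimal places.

T̂ = ρX + (1 − ρ)μ  ⇒  T̂ − μ = ρ(X − μ)
ρ = (T̂ − μ)/(X − μ) = (620.67847 − 491.17) / (649.3 − 491.17) = 129.50847 / 158.13 = 0.81900

0.819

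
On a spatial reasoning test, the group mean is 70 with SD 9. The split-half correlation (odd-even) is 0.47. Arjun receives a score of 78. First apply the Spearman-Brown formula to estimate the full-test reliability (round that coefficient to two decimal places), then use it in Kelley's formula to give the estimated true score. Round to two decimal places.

75.12

Spearman-Brown: ρ = 2r/(1 + r) = 2(0.47)/(1 + 0.47) = 0.940/1.47 = 0.6395 → 0.64
T̂ = ρX + (1 − ρ)μ
  = 0.64 × 78 + 0.36 × 70
  = 49.92 + 25.20
  = 75.120
  ≈ 75.12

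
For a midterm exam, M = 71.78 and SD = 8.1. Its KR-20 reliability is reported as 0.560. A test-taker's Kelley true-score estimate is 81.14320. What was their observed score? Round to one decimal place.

88.5

T̂ = ρX + (1 − ρ)μ  ⇒  X = (T̂ − (1 − ρ)μ) / ρ
X = (81.14320 − 0.440 × 71.78) / 0.560 = (81.14320 − 31.58320) / 0.560 = 49.56000 / 0.560 = 88.500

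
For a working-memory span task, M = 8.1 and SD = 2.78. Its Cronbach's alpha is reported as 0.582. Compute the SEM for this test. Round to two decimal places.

SEM = SD · √(1 − ρ) = 2.78 × √0.418 = 2.78 × 0.6465 = 1.797

1.80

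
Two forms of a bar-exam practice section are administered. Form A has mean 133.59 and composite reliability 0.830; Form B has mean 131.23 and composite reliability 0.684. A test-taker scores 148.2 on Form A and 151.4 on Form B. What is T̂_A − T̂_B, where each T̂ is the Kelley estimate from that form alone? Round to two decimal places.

T̂_A = 0.830(148.2) + 0.170(133.59) = 145.7163
T̂_B = 0.684(151.4) + 0.316(131.23) = 145.0263
T̂_A − T̂_B = 0.6900

0.69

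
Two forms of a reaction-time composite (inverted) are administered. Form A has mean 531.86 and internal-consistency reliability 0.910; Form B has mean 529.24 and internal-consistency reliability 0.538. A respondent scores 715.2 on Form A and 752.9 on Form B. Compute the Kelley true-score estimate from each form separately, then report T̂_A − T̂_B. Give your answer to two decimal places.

49.13

T̂_A = 0.910(715.2) + 0.090(531.86) = 698.6994
T̂_B = 0.538(752.9) + 0.462(529.24) = 649.5691
T̂_A − T̂_B = 49.1303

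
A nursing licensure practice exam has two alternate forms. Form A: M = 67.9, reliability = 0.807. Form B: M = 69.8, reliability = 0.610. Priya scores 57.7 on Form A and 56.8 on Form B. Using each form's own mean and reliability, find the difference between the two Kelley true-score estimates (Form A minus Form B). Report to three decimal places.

-2.201

T̂_A = 0.807(57.7) + 0.193(67.9) = 59.66860
T̂_B = 0.610(56.8) + 0.390(69.8) = 61.87000
T̂_A − T̂_B = -2.20140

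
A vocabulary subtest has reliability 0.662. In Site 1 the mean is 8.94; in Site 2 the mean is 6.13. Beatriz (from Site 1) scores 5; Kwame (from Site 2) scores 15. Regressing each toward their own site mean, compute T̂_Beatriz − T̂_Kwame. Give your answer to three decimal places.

T̂_Beatriz = 0.662(5) + 0.338(8.94) = 6.33172
T̂_Kwame = 0.662(15) + 0.338(6.13) = 12.00194
Difference = 6.33172 − 12.00194 = -5.67022

-5.670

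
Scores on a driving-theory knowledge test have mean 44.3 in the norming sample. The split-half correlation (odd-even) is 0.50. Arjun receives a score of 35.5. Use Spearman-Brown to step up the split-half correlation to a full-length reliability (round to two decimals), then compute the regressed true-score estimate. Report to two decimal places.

38.40

Spearman-Brown: ρ = 2r/(1 + r) = 2(0.50)/(1 + 0.50) = 1.000/1.50 = 0.6667 → 0.67
T̂ = 0.67(35.5) + 0.33(44.3) = 23.785 + 14.619 = 38.404 → 38.40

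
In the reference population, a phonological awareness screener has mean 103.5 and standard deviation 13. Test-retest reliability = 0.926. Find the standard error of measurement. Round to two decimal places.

3.54

SEM = SD · √(1 − ρ) = 13 × √0.074 = 13 × 0.2720 = 3.536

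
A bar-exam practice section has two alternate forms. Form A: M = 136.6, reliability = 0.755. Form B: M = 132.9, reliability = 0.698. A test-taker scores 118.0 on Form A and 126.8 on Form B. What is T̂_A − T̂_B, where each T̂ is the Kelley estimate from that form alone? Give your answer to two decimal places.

T̂_A = 0.755(118.0) + 0.245(136.6) = 122.5570
T̂_B = 0.698(126.8) + 0.302(132.9) = 128.6422
T̂_A − T̂_B = -6.0852

-6.09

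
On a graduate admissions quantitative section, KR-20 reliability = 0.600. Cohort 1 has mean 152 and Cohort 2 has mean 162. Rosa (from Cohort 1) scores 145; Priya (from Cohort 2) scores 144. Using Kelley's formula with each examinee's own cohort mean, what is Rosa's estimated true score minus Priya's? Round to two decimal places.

-3.40

T̂_Rosa = 0.600(145) + 0.400(152) = 147.8000
T̂_Priya = 0.600(144) + 0.400(162) = 151.2000
Difference = 147.8000 − 151.2000 = -3.4000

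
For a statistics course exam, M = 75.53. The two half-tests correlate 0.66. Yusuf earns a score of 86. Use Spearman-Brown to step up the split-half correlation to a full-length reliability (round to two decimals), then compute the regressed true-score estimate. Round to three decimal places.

83.906

Spearman-Brown: ρ = 2r/(1 + r) = 2(0.66)/(1 + 0.66) = 1.320/1.66 = 0.7952 → 0.80
T̂ = 0.80(86) + 0.20(75.53) = 68.80 + 15.1060 = 83.9060 → 83.906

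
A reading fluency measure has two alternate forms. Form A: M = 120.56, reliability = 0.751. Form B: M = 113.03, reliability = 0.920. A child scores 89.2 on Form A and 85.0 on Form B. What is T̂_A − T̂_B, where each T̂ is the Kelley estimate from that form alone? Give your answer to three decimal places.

T̂_A = 0.751(89.2) + 0.249(120.56) = 97.00864
T̂_B = 0.920(85.0) + 0.080(113.03) = 87.24240
T̂_A − T̂_B = 9.76624

9.766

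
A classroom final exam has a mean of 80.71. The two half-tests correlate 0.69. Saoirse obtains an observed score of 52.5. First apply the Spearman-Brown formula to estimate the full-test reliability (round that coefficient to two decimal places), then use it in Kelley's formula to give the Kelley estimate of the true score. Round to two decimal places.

57.58

Spearman-Brown: ρ = 2r/(1 + r) = 2(0.69)/(1 + 0.69) = 1.380/1.69 = 0.8166 → 0.82
T̂ = ρX + (1 − ρ)μ
  = 0.82 × 52.5 + 0.18 × 80.71
  = 43.050 + 14.5278
  = 57.578
  ≈ 57.58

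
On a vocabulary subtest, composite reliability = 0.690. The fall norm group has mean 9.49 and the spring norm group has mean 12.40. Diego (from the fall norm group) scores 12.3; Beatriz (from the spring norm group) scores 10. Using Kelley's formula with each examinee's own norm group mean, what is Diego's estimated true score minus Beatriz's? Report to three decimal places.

T̂_Diego = 0.690(12.3) + 0.310(9.49) = 11.42890
T̂_Beatriz = 0.690(10) + 0.310(12.40) = 10.74400
Difference = 11.42890 − 10.74400 = 0.68490

0.685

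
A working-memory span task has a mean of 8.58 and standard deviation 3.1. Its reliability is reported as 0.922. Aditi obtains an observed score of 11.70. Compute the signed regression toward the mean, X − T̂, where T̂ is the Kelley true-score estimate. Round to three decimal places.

T̂ = ρX + (1 − ρ)μ
  = 0.922 × 11.70 + 0.078 × 8.58
  = 10.78740 + 0.66924
  = 11.45664
  ≈ 11.4566
X − T̂ = 11.70 − 11.4566 = 0.2434 → 0.243

0.243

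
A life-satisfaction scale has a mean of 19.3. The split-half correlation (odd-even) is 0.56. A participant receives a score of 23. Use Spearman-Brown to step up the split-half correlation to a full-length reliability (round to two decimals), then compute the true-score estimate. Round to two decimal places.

21.96

Spearman-Brown: ρ = 2r/(1 + r) = 2(0.56)/(1 + 0.56) = 1.120/1.56 = 0.7179 → 0.72
T̂ = 0.72(23) + 0.28(19.3) = 16.56 + 5.404 = 21.964 → 21.96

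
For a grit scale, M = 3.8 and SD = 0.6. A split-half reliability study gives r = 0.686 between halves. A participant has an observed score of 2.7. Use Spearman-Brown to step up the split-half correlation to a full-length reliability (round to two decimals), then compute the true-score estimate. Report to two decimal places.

2.91

Spearman-Brown: ρ = 2r/(1 + r) = 2(0.686)/(1 + 0.686) = 1.3720/1.686 = 0.8138 → 0.81
T̂ = ρX + (1 − ρ)μ
  = 0.81 × 2.7 + 0.19 × 3.8
  = 2.187 + 0.722
  = 2.909
  ≈ 2.91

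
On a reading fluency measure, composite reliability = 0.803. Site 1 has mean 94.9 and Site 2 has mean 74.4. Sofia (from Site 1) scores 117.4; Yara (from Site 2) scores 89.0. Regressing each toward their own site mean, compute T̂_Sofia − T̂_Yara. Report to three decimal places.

26.844

T̂_Sofia = 0.803(117.4) + 0.197(94.9) = 112.96750
T̂_Yara = 0.803(89.0) + 0.197(74.4) = 86.12380
Difference = 112.96750 − 86.12380 = 26.84370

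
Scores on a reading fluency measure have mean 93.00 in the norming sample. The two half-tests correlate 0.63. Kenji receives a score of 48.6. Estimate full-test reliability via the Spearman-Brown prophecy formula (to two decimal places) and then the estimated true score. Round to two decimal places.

Spearman-Brown: ρ = 2r/(1 + r) = 2(0.63)/(1 + 0.63) = 1.260/1.63 = 0.7730 → 0.77
T̂ = 0.77(48.6) + 0.23(93.00) = 37.422 + 21.3900 = 58.812 → 58.81

58.81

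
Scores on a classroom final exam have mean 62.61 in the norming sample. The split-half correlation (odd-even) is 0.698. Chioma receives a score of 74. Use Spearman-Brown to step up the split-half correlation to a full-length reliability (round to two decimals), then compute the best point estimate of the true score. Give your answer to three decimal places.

Spearman-Brown: ρ = 2r/(1 + r) = 2(0.698)/(1 + 0.698) = 1.3960/1.698 = 0.8221 → 0.82
T̂ = ρX + (1 − ρ)μ
  = 0.82 × 74 + 0.18 × 62.61
  = 60.68 + 11.2698
  = 71.9498
  ≈ 71.950

71.950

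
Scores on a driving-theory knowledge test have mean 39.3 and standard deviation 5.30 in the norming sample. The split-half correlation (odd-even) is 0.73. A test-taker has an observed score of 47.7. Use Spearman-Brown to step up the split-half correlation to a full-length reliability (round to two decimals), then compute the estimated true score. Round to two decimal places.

Spearman-Brown: ρ = 2r/(1 + r) = 2(0.73)/(1 + 0.73) = 1.460/1.73 = 0.8439 → 0.84
T̂ = ρX + (1 − ρ)μ
  = 0.84 × 47.7 + 0.16 × 39.3
  = 40.068 + 6.288
  = 46.356
  ≈ 46.36

46.36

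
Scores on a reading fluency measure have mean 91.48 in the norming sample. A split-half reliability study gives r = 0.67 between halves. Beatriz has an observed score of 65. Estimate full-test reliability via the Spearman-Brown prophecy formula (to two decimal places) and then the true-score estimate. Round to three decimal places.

Spearman-Brown: ρ = 2r/(1 + r) = 2(0.67)/(1 + 0.67) = 1.340/1.67 = 0.8024 → 0.80
T̂ = 0.80(65) + 0.20(91.48) = 52.00 + 18.2960 = 70.2960 → 70.296

70.296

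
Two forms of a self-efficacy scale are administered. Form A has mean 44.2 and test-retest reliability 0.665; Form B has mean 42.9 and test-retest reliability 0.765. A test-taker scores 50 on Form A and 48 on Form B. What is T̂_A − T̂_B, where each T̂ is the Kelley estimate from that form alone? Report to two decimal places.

T̂_A = 0.665(50) + 0.335(44.2) = 48.0570
T̂_B = 0.765(48) + 0.235(42.9) = 46.8015
T̂_A − T̂_B = 1.2555

1.26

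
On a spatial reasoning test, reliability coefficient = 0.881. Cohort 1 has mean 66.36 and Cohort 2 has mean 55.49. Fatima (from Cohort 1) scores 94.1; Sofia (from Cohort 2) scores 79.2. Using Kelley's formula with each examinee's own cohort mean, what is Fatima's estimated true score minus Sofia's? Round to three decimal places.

14.420

T̂_Fatima = 0.881(94.1) + 0.119(66.36) = 90.79894
T̂_Sofia = 0.881(79.2) + 0.119(55.49) = 76.37851
Difference = 90.79894 − 76.37851 = 14.42043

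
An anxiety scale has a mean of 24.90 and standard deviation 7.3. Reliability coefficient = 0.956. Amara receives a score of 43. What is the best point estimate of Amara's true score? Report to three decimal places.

42.204

Regress the observed score toward the mean by the unreliability: T̂ = 0.956·43 + 0.044·24.90 = 41.108 + 1.09560 = 42.2036.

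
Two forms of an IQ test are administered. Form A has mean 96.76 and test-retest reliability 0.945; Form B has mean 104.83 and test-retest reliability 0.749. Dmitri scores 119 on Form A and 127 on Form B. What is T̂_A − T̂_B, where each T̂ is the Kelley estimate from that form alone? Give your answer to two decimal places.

-3.66

T̂_A = 0.945(119) + 0.055(96.76) = 117.7768
T̂_B = 0.749(127) + 0.251(104.83) = 121.4353
T̂_A − T̂_B = -3.6585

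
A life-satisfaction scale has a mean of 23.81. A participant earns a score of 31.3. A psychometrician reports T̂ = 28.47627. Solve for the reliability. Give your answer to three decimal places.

0.623

T̂ = ρX + (1 − ρ)μ  ⇒  T̂ − μ = ρ(X − μ)
ρ = (T̂ − μ)/(X − μ) = (28.47627 − 23.81) / (31.3 − 23.81) = 4.66627 / 7.49 = 0.62300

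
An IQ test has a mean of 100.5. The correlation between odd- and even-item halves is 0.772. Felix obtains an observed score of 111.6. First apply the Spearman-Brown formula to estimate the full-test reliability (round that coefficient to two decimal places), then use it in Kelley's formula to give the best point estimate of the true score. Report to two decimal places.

Spearman-Brown: ρ = 2r/(1 + r) = 2(0.772)/(1 + 0.772) = 1.5440/1.772 = 0.8713 → 0.87
T̂ = 0.87(111.6) + 0.13(100.5) = 97.092 + 13.065 = 110.157 → 110.16

110.16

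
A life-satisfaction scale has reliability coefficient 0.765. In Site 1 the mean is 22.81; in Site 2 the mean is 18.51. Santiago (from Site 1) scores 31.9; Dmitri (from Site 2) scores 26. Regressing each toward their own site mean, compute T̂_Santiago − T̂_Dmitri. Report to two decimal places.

T̂_Santiago = 0.765(31.9) + 0.235(22.81) = 29.7639
T̂_Dmitri = 0.765(26) + 0.235(18.51) = 24.2399
Difference = 29.7639 − 24.2399 = 5.5240

5.52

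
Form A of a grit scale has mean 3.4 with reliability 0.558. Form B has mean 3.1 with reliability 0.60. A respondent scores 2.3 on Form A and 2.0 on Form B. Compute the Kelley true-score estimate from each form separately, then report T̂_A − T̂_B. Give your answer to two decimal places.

0.35

T̂_A = 0.558(2.3) + 0.442(3.4) = 2.7862
T̂_B = 0.60(2.0) + 0.40(3.1) = 2.4400
T̂_A − T̂_B = 0.3462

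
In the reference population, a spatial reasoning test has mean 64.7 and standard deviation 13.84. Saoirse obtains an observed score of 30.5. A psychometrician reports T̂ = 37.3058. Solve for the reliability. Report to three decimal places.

0.801

T̂ = ρX + (1 − ρ)μ  ⇒  T̂ − μ = ρ(X − μ)
ρ = (T̂ − μ)/(X − μ) = (37.3058 − 64.7) / (30.5 − 64.7) = -27.3942 / -34.2 = 0.80100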